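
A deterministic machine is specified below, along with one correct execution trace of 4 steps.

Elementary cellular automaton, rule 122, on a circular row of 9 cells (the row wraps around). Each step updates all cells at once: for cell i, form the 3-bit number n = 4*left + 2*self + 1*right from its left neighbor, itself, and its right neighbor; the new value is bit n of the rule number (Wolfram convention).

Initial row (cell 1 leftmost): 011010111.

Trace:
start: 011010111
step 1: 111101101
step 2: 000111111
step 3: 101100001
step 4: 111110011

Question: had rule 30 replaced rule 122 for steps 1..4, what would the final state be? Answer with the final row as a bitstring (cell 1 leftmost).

(re-executing steps 1..4 under rule 30; state before step 1: 011010111)
step 1: 010010100
step 2: 111110110
step 3: 100000100
step 4: 110001111

110001111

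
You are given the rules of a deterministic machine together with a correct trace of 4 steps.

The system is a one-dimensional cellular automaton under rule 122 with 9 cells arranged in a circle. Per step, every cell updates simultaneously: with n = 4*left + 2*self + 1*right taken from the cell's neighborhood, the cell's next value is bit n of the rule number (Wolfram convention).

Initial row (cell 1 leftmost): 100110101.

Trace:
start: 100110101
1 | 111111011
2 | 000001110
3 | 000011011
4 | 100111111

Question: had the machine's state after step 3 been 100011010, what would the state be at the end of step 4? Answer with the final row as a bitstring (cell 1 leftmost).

010111101

state after step 3 := 100011010
4 | 010111101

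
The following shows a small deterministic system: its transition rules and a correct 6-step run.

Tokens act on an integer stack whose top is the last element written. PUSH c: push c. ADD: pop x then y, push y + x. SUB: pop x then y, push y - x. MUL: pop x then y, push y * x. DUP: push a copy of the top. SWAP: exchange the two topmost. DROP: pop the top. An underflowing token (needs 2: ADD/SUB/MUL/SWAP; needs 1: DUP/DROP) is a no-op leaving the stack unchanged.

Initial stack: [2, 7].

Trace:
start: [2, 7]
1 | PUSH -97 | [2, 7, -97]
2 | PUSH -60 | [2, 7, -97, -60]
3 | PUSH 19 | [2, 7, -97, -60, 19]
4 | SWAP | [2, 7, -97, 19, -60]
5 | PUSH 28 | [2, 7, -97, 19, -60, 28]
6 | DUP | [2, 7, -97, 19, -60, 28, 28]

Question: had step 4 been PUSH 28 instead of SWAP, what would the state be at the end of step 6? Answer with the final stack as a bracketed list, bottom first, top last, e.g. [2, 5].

(re-executing from step 4 with the substitution; state before step 4: [2, 7, -97, -60, 19])
4 | PUSH 28 | [2, 7, -97, -60, 19, 28]
5 | PUSH 28 | [2, 7, -97, -60, 19, 28, 28]
6 | DUP | [2, 7, -97, -60, 19, 28, 28, 28]

[2, 7, -97, -60, 19, 28, 28, 28]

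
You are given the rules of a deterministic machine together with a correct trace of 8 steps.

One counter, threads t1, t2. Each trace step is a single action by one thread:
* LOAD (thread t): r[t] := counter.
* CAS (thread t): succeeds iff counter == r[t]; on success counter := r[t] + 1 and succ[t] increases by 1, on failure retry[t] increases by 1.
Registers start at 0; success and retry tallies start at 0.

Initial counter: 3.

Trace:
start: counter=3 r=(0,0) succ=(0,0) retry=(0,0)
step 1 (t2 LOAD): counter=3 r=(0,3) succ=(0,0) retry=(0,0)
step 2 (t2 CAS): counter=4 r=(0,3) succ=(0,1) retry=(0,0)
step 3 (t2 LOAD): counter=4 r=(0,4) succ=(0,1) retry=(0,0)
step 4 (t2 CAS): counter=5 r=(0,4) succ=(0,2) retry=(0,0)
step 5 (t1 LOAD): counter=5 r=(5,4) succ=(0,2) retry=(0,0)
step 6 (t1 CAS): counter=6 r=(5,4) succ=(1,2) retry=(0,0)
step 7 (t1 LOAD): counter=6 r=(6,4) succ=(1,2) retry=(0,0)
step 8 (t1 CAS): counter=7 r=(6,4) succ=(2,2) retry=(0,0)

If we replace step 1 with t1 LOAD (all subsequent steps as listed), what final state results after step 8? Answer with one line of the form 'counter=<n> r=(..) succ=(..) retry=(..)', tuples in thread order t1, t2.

counter=6 r=(5,3) succ=(2,1) retry=(0,1)

(re-executing from step 1 with the substitution; state before step 1: counter=3 r=(0,0) succ=(0,0) retry=(0,0))
step 1 (t1 LOAD): counter=3 r=(3,0) succ=(0,0) retry=(0,0)
step 2 (t2 CAS): counter=3 r=(3,0) succ=(0,0) retry=(0,1)
step 3 (t2 LOAD): counter=3 r=(3,3) succ=(0,0) retry=(0,1)
step 4 (t2 CAS): counter=4 r=(3,3) succ=(0,1) retry=(0,1)
step 5 (t1 LOAD): counter=4 r=(4,3) succ=(0,1) retry=(0,1)
step 6 (t1 CAS): counter=5 r=(4,3) succ=(1,1) retry=(0,1)
step 7 (t1 LOAD): counter=5 r=(5,3) succ=(1,1) retry=(0,1)
step 8 (t1 CAS): counter=6 r=(5,3) succ=(2,1) retry=(0,1)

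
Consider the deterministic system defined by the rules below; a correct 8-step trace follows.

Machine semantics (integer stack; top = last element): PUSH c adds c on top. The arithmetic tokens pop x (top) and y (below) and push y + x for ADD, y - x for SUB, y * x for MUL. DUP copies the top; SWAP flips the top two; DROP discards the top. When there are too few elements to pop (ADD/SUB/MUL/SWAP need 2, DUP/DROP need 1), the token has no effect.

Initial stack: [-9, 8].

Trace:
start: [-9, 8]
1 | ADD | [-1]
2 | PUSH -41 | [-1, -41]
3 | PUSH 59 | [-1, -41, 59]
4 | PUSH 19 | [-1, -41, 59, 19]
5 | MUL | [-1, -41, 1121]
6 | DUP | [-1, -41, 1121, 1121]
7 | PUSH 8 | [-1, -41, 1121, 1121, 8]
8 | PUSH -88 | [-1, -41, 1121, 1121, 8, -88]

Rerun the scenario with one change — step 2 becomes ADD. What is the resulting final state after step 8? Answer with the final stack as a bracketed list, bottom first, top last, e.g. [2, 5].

(re-executing from step 2 with the substitution; state before step 2: [-1])
2 | ADD | [-1]
3 | PUSH 59 | [-1, 59]
4 | PUSH 19 | [-1, 59, 19]
5 | MUL | [-1, 1121]
6 | DUP | [-1, 1121, 1121]
7 | PUSH 8 | [-1, 1121, 1121, 8]
8 | PUSH -88 | [-1, 1121, 1121, 8, -88]

[-1, 1121, 1121, 8, -88]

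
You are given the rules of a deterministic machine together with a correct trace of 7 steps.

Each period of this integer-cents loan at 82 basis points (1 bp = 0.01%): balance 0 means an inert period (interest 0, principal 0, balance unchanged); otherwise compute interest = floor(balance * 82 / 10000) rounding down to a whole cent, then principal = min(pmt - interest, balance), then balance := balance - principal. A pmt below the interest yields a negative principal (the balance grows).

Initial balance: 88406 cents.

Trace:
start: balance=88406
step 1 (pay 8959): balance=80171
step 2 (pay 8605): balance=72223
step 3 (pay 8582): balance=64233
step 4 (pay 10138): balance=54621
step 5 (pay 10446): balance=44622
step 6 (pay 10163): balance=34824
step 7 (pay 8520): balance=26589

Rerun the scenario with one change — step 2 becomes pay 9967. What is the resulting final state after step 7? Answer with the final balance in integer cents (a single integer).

25172

(re-executing from step 2 with the substitution; state before step 2: balance=80171)
step 2 (pay 9967): balance=70861
step 3 (pay 8582): balance=62860
step 4 (pay 10138): balance=53237
step 5 (pay 10446): balance=43227
step 6 (pay 10163): balance=33418
step 7 (pay 8520): balance=25172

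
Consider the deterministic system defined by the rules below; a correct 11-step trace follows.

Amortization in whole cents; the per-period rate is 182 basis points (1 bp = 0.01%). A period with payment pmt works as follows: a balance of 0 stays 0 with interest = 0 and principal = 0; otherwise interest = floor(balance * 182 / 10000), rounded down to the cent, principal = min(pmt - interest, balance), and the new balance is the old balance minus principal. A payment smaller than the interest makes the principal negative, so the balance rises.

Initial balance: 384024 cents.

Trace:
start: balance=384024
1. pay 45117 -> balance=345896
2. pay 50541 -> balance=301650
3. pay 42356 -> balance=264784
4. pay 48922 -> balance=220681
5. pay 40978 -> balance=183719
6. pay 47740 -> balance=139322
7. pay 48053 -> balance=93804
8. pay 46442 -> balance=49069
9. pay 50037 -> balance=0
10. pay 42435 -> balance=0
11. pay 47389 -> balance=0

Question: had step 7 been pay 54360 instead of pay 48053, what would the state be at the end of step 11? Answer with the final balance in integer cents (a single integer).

0

(re-executing from step 7 with the substitution; state before step 7: balance=139322)
7. pay 54360 -> balance=87497
8. pay 46442 -> balance=42647
9. pay 50037 -> balance=0
10. pay 42435 -> balance=0
11. pay 47389 -> balance=0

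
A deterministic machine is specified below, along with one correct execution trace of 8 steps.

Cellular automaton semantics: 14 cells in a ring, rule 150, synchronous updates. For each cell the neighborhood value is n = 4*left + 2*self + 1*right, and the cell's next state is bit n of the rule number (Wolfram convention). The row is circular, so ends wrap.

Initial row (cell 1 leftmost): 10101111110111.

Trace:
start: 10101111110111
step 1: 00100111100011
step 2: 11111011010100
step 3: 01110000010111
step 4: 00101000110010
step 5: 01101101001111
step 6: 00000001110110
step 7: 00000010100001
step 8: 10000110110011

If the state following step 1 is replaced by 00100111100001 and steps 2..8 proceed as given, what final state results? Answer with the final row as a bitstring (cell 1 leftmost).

state after step 1 := 00100111100001
step 2: 11111011010011
step 3: 11110000011101
step 4: 11101000101000
step 5: 01001101101101
step 6: 01110000000001
step 7: 00101000000011
step 8: 11101100000100

11101100000100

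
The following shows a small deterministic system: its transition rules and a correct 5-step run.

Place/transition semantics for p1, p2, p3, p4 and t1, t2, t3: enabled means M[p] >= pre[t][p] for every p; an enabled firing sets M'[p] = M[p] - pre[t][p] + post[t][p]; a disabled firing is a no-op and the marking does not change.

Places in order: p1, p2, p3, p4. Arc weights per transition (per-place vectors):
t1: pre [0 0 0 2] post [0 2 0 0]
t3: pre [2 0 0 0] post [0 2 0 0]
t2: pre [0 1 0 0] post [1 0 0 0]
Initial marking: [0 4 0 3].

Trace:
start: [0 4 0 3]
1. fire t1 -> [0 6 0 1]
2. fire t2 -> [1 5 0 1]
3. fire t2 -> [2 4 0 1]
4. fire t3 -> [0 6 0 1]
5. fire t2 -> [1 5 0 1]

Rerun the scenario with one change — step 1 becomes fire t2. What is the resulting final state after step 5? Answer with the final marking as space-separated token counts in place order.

2 2 0 3

(re-executing from step 1 with the substitution; state before step 1: [0 4 0 3])
1. fire t2 -> [1 3 0 3]
2. fire t2 -> [2 2 0 3]
3. fire t2 -> [3 1 0 3]
4. fire t3 -> [1 3 0 3]
5. fire t2 -> [2 2 0 3]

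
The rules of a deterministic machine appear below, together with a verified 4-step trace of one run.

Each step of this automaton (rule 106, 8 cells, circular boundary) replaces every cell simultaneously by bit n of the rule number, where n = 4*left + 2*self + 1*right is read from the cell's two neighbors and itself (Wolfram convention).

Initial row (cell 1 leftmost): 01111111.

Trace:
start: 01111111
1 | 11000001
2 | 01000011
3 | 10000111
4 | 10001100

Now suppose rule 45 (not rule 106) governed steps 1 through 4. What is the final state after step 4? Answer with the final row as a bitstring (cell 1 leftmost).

(re-executing steps 1..4 under rule 45; state before step 1: 01111111)
1 | 11000000
2 | 10011110
3 | 10010001
4 | 00010101

00010101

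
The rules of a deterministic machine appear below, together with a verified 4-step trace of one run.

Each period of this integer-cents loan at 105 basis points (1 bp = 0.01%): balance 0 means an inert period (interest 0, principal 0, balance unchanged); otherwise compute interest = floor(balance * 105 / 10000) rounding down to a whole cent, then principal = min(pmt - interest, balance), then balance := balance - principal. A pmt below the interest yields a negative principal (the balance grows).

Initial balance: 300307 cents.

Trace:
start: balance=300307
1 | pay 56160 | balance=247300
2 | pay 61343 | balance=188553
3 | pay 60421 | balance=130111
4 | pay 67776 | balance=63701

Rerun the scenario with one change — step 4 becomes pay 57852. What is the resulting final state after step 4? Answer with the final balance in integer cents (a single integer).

73625

(re-executing from step 4 with the substitution; state before step 4: balance=130111)
4 | pay 57852 | balance=73625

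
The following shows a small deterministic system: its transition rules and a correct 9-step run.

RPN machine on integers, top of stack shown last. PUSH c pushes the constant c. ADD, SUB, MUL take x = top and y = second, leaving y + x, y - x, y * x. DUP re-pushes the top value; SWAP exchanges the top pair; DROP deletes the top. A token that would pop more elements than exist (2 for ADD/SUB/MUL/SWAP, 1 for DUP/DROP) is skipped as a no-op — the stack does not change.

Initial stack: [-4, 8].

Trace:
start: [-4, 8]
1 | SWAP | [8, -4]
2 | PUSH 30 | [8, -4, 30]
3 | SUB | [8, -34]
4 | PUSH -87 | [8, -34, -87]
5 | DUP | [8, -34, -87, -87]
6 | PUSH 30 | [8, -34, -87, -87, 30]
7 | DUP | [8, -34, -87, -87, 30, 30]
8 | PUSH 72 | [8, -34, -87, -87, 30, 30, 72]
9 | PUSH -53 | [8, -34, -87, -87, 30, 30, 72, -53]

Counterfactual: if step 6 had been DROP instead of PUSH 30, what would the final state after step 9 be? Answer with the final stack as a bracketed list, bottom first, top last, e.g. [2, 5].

(re-executing from step 6 with the substitution; state before step 6: [8, -34, -87, -87])
6 | DROP | [8, -34, -87]
7 | DUP | [8, -34, -87, -87]
8 | PUSH 72 | [8, -34, -87, -87, 72]
9 | PUSH -53 | [8, -34, -87, -87, 72, -53]

[8, -34, -87, -87, 72, -53]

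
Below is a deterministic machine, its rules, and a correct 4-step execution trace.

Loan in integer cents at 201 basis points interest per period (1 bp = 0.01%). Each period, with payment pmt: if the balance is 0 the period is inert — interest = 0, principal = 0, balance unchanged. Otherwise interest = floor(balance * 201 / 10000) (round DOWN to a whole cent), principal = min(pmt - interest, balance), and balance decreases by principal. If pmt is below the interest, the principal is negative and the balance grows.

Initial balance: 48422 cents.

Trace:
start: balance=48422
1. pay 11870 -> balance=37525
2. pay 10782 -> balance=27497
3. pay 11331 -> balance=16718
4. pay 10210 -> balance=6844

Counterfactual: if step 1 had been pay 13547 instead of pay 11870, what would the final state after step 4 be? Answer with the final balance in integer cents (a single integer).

(re-executing from step 1 with the substitution; state before step 1: balance=48422)
1. pay 13547 -> balance=35848
2. pay 10782 -> balance=25786
3. pay 11331 -> balance=14973
4. pay 10210 -> balance=5063

5063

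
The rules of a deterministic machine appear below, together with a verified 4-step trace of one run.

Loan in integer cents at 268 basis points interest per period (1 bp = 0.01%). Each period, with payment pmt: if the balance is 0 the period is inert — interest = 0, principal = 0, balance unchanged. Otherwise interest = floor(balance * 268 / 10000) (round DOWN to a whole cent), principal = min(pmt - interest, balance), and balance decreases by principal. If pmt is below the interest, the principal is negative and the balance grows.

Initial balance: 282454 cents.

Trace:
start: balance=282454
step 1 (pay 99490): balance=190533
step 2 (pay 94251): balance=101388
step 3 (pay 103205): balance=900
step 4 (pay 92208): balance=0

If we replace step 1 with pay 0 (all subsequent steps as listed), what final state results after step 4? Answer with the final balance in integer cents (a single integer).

16420

(re-executing from step 1 with the substitution; state before step 1: balance=282454)
step 1 (pay 0): balance=290023
step 2 (pay 94251): balance=203544
step 3 (pay 103205): balance=105793
step 4 (pay 92208): balance=16420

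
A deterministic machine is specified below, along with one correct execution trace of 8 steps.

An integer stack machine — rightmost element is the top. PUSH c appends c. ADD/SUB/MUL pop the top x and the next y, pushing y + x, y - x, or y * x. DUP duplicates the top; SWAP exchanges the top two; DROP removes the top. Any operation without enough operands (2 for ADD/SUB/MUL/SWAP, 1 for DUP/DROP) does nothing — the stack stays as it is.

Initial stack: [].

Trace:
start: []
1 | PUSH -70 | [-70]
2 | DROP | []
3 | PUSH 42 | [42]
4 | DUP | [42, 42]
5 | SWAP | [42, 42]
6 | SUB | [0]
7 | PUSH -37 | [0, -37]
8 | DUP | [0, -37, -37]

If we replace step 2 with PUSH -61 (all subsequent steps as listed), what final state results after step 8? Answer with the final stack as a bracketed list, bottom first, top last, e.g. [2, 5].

[-70, -61, 0, -37, -37]

(re-executing from step 2 with the substitution; state before step 2: [-70])
2 | PUSH -61 | [-70, -61]
3 | PUSH 42 | [-70, -61, 42]
4 | DUP | [-70, -61, 42, 42]
5 | SWAP | [-70, -61, 42, 42]
6 | SUB | [-70, -61, 0]
7 | PUSH -37 | [-70, -61, 0, -37]
8 | DUP | [-70, -61, 0, -37, -37]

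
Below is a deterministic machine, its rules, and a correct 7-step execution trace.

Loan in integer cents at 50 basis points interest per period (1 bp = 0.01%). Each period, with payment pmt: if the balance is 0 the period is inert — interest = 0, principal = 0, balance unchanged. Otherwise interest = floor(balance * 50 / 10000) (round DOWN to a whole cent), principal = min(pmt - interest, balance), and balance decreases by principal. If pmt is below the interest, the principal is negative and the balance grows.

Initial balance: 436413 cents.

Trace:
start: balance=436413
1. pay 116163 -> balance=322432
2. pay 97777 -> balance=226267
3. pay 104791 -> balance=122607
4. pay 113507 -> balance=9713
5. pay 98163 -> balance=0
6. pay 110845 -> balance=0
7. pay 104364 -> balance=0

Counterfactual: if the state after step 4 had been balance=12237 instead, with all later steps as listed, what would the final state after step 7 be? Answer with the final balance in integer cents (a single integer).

state after step 4 := balance=12237
5. pay 98163 -> balance=0
6. pay 110845 -> balance=0
7. pay 104364 -> balance=0

0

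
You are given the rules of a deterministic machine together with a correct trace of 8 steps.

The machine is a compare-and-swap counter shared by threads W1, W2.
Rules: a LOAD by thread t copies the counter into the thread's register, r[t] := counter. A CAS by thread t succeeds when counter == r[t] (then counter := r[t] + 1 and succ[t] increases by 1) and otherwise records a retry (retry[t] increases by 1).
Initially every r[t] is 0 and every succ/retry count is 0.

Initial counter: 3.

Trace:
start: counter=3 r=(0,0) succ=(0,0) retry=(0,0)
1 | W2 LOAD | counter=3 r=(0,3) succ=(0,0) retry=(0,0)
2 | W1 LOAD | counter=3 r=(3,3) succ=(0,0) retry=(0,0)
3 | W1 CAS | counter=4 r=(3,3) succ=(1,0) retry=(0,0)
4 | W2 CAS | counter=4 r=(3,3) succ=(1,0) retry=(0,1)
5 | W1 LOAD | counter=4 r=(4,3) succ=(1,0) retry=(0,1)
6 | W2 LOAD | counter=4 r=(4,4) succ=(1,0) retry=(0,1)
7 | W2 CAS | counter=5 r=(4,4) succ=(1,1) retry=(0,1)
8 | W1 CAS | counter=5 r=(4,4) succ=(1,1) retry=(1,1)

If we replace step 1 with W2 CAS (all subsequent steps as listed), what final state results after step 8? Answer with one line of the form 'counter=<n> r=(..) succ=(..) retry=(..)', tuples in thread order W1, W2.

(re-executing from step 1 with the substitution; state before step 1: counter=3 r=(0,0) succ=(0,0) retry=(0,0))
1 | W2 CAS | counter=3 r=(0,0) succ=(0,0) retry=(0,1)
2 | W1 LOAD | counter=3 r=(3,0) succ=(0,0) retry=(0,1)
3 | W1 CAS | counter=4 r=(3,0) succ=(1,0) retry=(0,1)
4 | W2 CAS | counter=4 r=(3,0) succ=(1,0) retry=(0,2)
5 | W1 LOAD | counter=4 r=(4,0) succ=(1,0) retry=(0,2)
6 | W2 LOAD | counter=4 r=(4,4) succ=(1,0) retry=(0,2)
7 | W2 CAS | counter=5 r=(4,4) succ=(1,1) retry=(0,2)
8 | W1 CAS | counter=5 r=(4,4) succ=(1,1) retry=(1,2)

counter=5 r=(4,4) succ=(1,1) retry=(1,2)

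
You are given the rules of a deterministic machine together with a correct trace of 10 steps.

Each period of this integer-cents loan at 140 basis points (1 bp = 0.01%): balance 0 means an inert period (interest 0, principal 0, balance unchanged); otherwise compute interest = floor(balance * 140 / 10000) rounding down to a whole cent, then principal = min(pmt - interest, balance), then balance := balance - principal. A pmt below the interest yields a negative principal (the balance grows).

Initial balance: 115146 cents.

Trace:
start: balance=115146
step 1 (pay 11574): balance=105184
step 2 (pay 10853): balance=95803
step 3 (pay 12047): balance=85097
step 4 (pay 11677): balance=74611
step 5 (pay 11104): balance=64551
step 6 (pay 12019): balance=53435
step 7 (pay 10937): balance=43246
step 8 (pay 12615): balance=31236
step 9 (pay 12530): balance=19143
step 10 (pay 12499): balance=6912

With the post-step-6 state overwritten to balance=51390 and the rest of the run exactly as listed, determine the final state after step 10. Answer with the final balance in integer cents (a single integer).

state after step 6 := balance=51390
step 7 (pay 10937): balance=41172
step 8 (pay 12615): balance=29133
step 9 (pay 12530): balance=17010
step 10 (pay 12499): balance=4749

4749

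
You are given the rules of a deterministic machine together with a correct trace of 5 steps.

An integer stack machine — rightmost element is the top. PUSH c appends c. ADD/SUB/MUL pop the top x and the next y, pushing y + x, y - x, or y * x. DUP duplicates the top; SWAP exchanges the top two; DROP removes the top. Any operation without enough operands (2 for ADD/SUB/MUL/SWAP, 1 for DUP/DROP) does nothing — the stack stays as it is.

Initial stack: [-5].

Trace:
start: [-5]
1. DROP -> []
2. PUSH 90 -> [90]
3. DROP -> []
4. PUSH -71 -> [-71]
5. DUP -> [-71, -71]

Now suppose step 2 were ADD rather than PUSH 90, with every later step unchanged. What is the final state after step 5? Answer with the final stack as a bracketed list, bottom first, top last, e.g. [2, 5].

[-71, -71]

(re-executing from step 2 with the substitution; state before step 2: [])
2. ADD -> []
3. DROP -> []
4. PUSH -71 -> [-71]
5. DUP -> [-71, -71]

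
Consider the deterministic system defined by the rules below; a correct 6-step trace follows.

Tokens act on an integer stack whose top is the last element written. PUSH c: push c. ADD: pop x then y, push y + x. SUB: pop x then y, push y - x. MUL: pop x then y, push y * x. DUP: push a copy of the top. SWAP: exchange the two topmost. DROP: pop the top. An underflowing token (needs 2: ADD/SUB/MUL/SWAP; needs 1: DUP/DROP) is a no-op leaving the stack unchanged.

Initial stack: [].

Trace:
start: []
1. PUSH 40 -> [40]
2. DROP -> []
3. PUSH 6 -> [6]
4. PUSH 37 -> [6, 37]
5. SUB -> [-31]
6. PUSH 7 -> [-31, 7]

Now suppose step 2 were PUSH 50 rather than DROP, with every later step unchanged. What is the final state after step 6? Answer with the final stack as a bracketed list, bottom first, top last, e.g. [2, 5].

[40, 50, -31, 7]

(re-executing from step 2 with the substitution; state before step 2: [40])
2. PUSH 50 -> [40, 50]
3. PUSH 6 -> [40, 50, 6]
4. PUSH 37 -> [40, 50, 6, 37]
5. SUB -> [40, 50, -31]
6. PUSH 7 -> [40, 50, -31, 7]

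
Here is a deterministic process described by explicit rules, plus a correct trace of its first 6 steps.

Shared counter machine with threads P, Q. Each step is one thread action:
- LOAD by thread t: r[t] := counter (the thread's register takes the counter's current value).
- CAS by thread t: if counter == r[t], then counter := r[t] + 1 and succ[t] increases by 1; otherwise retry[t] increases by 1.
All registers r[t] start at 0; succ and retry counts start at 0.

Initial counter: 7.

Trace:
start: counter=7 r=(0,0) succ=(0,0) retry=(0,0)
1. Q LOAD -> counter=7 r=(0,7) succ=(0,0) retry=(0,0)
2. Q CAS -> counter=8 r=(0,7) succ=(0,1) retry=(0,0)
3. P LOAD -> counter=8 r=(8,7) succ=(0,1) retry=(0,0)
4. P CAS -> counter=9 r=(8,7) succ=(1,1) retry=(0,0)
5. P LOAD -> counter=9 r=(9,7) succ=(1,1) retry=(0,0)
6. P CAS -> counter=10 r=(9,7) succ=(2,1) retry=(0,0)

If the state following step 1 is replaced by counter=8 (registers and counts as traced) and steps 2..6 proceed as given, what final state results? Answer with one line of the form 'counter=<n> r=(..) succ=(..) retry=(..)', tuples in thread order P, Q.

state after step 1 := counter=8 r=(0,7) succ=(0,0) retry=(0,0)
2. Q CAS -> counter=8 r=(0,7) succ=(0,0) retry=(0,1)
3. P LOAD -> counter=8 r=(8,7) succ=(0,0) retry=(0,1)
4. P CAS -> counter=9 r=(8,7) succ=(1,0) retry=(0,1)
5. P LOAD -> counter=9 r=(9,7) succ=(1,0) retry=(0,1)
6. P CAS -> counter=10 r=(9,7) succ=(2,0) retry=(0,1)

counter=10 r=(9,7) succ=(2,0) retry=(0,1)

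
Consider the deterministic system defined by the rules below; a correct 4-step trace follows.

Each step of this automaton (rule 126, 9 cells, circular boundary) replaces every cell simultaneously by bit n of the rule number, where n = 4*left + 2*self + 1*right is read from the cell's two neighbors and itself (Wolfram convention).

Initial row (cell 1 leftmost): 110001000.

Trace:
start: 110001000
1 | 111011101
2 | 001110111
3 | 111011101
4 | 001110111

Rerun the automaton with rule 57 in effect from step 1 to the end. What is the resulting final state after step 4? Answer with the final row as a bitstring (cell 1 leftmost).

(re-executing steps 1..4 under rule 57; state before step 1: 110001000)
1 | 101100110
2 | 011010101
3 | 110101010
4 | 101010101

101010101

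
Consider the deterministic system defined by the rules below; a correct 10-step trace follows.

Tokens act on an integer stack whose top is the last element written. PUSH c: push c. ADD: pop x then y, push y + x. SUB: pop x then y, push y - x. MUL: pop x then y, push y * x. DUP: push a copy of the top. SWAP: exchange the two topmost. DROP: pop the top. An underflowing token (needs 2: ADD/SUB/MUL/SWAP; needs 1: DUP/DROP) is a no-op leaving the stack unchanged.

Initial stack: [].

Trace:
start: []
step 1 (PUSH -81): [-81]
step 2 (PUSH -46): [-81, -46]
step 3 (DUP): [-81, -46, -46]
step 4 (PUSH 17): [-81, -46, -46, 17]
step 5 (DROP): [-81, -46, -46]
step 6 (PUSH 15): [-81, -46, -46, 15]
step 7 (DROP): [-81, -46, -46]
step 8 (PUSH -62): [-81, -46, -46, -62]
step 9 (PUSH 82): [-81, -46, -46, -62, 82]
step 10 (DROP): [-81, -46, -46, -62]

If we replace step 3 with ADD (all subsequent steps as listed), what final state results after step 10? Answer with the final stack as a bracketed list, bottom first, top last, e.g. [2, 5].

[-127, -62]

(re-executing from step 3 with the substitution; state before step 3: [-81, -46])
step 3 (ADD): [-127]
step 4 (PUSH 17): [-127, 17]
step 5 (DROP): [-127]
step 6 (PUSH 15): [-127, 15]
step 7 (DROP): [-127]
step 8 (PUSH -62): [-127, -62]
step 9 (PUSH 82): [-127, -62, 82]
step 10 (DROP): [-127, -62]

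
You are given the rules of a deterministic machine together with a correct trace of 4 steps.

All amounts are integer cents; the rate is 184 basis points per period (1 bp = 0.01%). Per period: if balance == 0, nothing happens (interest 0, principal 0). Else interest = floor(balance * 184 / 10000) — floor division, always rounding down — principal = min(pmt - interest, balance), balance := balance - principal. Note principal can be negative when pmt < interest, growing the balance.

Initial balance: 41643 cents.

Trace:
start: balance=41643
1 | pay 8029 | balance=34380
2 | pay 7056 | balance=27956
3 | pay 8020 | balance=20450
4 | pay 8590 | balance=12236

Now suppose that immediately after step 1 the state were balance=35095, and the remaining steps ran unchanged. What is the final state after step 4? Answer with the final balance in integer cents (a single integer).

state after step 1 := balance=35095
2 | pay 7056 | balance=28684
3 | pay 8020 | balance=21191
4 | pay 8590 | balance=12990

12990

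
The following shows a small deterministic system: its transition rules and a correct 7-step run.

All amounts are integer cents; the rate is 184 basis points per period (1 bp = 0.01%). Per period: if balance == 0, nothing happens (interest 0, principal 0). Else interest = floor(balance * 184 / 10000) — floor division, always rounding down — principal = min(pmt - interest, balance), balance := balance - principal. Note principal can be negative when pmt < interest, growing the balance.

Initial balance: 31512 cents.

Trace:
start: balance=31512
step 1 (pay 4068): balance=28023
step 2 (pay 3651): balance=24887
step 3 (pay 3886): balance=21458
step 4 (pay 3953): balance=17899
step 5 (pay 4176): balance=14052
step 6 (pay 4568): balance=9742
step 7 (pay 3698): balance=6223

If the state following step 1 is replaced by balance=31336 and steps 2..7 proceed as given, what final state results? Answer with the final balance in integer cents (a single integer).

9921

state after step 1 := balance=31336
step 2 (pay 3651): balance=28261
step 3 (pay 3886): balance=24895
step 4 (pay 3953): balance=21400
step 5 (pay 4176): balance=17617
step 6 (pay 4568): balance=13373
step 7 (pay 3698): balance=9921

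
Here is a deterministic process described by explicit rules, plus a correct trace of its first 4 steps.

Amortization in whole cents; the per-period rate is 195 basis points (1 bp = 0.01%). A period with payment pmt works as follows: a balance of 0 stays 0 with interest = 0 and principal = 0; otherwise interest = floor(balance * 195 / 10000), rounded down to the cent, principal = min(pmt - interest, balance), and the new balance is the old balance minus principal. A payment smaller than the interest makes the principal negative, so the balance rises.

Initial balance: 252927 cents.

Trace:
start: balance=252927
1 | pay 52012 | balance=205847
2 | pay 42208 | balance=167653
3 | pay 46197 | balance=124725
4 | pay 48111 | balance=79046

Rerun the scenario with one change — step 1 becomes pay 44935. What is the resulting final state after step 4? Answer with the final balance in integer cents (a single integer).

(re-executing from step 1 with the substitution; state before step 1: balance=252927)
1 | pay 44935 | balance=212924
2 | pay 42208 | balance=174868
3 | pay 46197 | balance=132080
4 | pay 48111 | balance=86544

86544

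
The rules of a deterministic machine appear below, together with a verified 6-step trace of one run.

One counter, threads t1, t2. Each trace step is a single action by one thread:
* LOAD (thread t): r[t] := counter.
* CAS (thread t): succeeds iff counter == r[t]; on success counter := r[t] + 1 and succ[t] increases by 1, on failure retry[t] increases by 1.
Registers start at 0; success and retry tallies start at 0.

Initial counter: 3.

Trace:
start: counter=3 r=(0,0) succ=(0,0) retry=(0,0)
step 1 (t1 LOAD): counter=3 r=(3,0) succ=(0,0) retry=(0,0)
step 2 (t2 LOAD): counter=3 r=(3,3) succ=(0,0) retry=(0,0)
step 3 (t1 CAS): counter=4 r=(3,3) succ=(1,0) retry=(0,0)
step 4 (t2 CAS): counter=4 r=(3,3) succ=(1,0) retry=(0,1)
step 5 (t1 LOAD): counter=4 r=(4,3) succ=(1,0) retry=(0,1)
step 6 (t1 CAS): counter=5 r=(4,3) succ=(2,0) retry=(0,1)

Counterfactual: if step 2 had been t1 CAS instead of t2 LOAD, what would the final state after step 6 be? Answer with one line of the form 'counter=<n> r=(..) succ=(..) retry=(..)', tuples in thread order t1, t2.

counter=5 r=(4,0) succ=(2,0) retry=(1,1)

(re-executing from step 2 with the substitution; state before step 2: counter=3 r=(3,0) succ=(0,0) retry=(0,0))
step 2 (t1 CAS): counter=4 r=(3,0) succ=(1,0) retry=(0,0)
step 3 (t1 CAS): counter=4 r=(3,0) succ=(1,0) retry=(1,0)
step 4 (t2 CAS): counter=4 r=(3,0) succ=(1,0) retry=(1,1)
step 5 (t1 LOAD): counter=4 r=(4,0) succ=(1,0) retry=(1,1)
step 6 (t1 CAS): counter=5 r=(4,0) succ=(2,0) retry=(1,1)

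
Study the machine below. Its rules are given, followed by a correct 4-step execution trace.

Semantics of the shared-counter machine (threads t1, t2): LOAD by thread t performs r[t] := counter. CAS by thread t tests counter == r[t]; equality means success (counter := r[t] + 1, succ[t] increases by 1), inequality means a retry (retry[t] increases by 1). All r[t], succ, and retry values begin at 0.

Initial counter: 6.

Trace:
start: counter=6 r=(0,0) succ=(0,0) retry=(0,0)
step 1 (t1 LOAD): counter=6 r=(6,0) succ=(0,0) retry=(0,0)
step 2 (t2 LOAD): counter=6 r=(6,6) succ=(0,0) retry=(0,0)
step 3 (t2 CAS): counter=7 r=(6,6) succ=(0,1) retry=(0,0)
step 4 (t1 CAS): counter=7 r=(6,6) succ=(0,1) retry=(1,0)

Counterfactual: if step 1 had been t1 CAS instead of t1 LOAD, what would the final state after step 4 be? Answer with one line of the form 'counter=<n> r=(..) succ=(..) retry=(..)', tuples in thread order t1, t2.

counter=7 r=(0,6) succ=(0,1) retry=(2,0)

(re-executing from step 1 with the substitution; state before step 1: counter=6 r=(0,0) succ=(0,0) retry=(0,0))
step 1 (t1 CAS): counter=6 r=(0,0) succ=(0,0) retry=(1,0)
step 2 (t2 LOAD): counter=6 r=(0,6) succ=(0,0) retry=(1,0)
step 3 (t2 CAS): counter=7 r=(0,6) succ=(0,1) retry=(1,0)
step 4 (t1 CAS): counter=7 r=(0,6) succ=(0,1) retry=(2,0)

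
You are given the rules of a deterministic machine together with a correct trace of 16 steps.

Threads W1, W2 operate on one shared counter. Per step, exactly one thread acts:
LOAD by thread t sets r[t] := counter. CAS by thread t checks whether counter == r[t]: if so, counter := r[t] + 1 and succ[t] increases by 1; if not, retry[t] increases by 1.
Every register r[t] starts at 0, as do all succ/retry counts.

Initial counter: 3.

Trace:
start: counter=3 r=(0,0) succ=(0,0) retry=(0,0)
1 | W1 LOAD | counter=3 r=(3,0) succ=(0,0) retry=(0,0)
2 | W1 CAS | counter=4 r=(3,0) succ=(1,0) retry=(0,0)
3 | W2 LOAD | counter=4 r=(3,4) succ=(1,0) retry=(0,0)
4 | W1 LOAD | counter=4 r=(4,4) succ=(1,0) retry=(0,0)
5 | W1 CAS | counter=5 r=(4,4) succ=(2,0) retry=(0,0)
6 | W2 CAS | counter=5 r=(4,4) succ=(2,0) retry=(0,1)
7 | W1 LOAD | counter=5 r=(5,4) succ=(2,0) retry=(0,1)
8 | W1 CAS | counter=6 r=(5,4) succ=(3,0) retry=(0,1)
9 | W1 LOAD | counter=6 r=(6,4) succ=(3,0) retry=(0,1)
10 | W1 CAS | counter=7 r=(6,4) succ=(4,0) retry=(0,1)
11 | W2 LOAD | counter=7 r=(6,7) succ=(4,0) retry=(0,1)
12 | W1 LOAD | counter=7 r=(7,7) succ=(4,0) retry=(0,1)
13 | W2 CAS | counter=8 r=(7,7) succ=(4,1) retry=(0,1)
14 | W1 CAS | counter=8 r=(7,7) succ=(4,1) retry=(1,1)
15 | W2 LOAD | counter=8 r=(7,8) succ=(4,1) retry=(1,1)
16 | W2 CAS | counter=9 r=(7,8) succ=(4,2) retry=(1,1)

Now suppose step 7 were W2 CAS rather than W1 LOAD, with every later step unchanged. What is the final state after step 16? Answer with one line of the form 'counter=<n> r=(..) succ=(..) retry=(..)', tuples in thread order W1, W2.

(re-executing from step 7 with the substitution; state before step 7: counter=5 r=(4,4) succ=(2,0) retry=(0,1))
7 | W2 CAS | counter=5 r=(4,4) succ=(2,0) retry=(0,2)
8 | W1 CAS | counter=5 r=(4,4) succ=(2,0) retry=(1,2)
9 | W1 LOAD | counter=5 r=(5,4) succ=(2,0) retry=(1,2)
10 | W1 CAS | counter=6 r=(5,4) succ=(3,0) retry=(1,2)
11 | W2 LOAD | counter=6 r=(5,6) succ=(3,0) retry=(1,2)
12 | W1 LOAD | counter=6 r=(6,6) succ=(3,0) retry=(1,2)
13 | W2 CAS | counter=7 r=(6,6) succ=(3,1) retry=(1,2)
14 | W1 CAS | counter=7 r=(6,6) succ=(3,1) retry=(2,2)
15 | W2 LOAD | counter=7 r=(6,7) succ=(3,1) retry=(2,2)
16 | W2 CAS | counter=8 r=(6,7) succ=(3,2) retry=(2,2)

counter=8 r=(6,7) succ=(3,2) retry=(2,2)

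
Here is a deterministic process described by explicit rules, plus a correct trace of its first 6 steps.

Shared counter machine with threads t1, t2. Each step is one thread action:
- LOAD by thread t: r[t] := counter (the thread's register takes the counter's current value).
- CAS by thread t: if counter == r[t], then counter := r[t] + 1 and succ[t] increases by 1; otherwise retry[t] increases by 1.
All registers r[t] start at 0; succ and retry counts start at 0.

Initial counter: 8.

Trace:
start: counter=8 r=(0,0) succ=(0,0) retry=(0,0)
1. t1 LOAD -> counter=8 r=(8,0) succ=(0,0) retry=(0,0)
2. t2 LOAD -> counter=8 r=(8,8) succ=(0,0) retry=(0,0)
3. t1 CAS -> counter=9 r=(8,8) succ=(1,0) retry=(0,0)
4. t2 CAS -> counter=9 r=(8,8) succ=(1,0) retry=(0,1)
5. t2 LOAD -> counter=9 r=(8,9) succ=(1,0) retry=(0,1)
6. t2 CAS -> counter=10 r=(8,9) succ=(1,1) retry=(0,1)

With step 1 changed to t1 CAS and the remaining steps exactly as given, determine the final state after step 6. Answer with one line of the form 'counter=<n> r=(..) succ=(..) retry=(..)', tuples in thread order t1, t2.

(re-executing from step 1 with the substitution; state before step 1: counter=8 r=(0,0) succ=(0,0) retry=(0,0))
1. t1 CAS -> counter=8 r=(0,0) succ=(0,0) retry=(1,0)
2. t2 LOAD -> counter=8 r=(0,8) succ=(0,0) retry=(1,0)
3. t1 CAS -> counter=8 r=(0,8) succ=(0,0) retry=(2,0)
4. t2 CAS -> counter=9 r=(0,8) succ=(0,1) retry=(2,0)
5. t2 LOAD -> counter=9 r=(0,9) succ=(0,1) retry=(2,0)
6. t2 CAS -> counter=10 r=(0,9) succ=(0,2) retry=(2,0)

counter=10 r=(0,9) succ=(0,2) retry=(2,0)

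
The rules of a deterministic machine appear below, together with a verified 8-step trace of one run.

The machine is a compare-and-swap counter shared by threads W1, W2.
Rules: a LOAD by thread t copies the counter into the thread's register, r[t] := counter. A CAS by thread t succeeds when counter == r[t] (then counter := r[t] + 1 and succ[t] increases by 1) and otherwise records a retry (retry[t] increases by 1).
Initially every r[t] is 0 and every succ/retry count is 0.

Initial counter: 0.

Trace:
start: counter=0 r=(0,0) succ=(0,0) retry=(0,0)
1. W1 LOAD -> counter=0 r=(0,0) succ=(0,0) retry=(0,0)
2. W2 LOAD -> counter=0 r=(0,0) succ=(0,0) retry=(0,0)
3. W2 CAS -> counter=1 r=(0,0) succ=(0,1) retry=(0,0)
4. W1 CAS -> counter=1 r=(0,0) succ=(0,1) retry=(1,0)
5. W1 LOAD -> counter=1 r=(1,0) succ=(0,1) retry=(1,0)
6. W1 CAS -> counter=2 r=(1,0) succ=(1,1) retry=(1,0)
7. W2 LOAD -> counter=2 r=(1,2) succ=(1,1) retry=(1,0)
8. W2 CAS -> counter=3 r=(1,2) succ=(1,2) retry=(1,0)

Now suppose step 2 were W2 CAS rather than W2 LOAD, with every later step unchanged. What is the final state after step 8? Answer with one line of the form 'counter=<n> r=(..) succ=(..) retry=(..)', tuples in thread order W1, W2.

(re-executing from step 2 with the substitution; state before step 2: counter=0 r=(0,0) succ=(0,0) retry=(0,0))
2. W2 CAS -> counter=1 r=(0,0) succ=(0,1) retry=(0,0)
3. W2 CAS -> counter=1 r=(0,0) succ=(0,1) retry=(0,1)
4. W1 CAS -> counter=1 r=(0,0) succ=(0,1) retry=(1,1)
5. W1 LOAD -> counter=1 r=(1,0) succ=(0,1) retry=(1,1)
6. W1 CAS -> counter=2 r=(1,0) succ=(1,1) retry=(1,1)
7. W2 LOAD -> counter=2 r=(1,2) succ=(1,1) retry=(1,1)
8. W2 CAS -> counter=3 r=(1,2) succ=(1,2) retry=(1,1)

counter=3 r=(1,2) succ=(1,2) retry=(1,1)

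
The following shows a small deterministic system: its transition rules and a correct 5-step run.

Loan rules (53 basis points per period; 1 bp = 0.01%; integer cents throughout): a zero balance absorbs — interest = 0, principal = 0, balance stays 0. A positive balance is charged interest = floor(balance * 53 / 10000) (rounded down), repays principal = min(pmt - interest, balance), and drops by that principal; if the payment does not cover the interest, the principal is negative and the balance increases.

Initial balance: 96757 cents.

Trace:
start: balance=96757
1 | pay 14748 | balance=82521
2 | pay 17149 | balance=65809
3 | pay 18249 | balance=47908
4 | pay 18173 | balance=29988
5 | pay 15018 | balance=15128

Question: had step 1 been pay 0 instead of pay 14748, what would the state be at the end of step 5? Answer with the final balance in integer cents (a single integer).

(re-executing from step 1 with the substitution; state before step 1: balance=96757)
1 | pay 0 | balance=97269
2 | pay 17149 | balance=80635
3 | pay 18249 | balance=62813
4 | pay 18173 | balance=44972
5 | pay 15018 | balance=30192

30192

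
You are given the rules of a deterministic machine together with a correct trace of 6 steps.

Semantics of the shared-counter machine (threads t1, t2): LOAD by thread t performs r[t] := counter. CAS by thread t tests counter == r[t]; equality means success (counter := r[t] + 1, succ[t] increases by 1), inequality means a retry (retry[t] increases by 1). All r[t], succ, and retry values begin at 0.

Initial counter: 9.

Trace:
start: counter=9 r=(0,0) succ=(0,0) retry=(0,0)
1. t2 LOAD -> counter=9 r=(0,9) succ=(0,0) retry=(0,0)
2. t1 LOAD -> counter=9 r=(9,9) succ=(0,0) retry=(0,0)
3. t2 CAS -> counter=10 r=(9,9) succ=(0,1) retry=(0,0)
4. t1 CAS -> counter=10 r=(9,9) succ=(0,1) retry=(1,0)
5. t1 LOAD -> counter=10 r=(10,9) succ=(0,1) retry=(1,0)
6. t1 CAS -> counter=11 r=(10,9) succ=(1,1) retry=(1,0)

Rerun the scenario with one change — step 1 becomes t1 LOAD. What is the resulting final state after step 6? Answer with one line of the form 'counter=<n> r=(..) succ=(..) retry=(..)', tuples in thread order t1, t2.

(re-executing from step 1 with the substitution; state before step 1: counter=9 r=(0,0) succ=(0,0) retry=(0,0))
1. t1 LOAD -> counter=9 r=(9,0) succ=(0,0) retry=(0,0)
2. t1 LOAD -> counter=9 r=(9,0) succ=(0,0) retry=(0,0)
3. t2 CAS -> counter=9 r=(9,0) succ=(0,0) retry=(0,1)
4. t1 CAS -> counter=10 r=(9,0) succ=(1,0) retry=(0,1)
5. t1 LOAD -> counter=10 r=(10,0) succ=(1,0) retry=(0,1)
6. t1 CAS -> counter=11 r=(10,0) succ=(2,0) retry=(0,1)

counter=11 r=(10,0) succ=(2,0) retry=(0,1)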